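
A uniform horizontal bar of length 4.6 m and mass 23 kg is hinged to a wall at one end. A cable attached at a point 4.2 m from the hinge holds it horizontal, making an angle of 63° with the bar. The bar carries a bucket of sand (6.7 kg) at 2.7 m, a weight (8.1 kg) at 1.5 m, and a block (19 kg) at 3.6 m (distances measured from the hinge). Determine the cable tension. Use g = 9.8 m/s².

Taking torques about the hinge:
Beam weight: 23 × 9.8 = 225.4 N down at 2.3 m → arm 2.3 m, τ = 225.4 × 2.3 = 518.4 N·m clockwise.
Bucket of sand: 6.7 × 9.8 = 65.66 N down at 2.7 m → arm 2.7 m, τ = 65.66 × 2.7 = 177.3 N·m clockwise.
Weight: 8.1 × 9.8 = 79.38 N down at 1.5 m → arm 1.5 m, τ = 79.38 × 1.5 = 119.1 N·m clockwise.
Block: 19 × 9.8 = 186.2 N down at 3.6 m → arm 3.6 m, τ = 186.2 × 3.6 = 670.3 N·m clockwise.
Total clockwise load moment = 1485 N·m.
The cable tension T acts at 4.2 m; only its component perpendicular to the bar, T sinθ, produces torque. sin 63° = 0.891.
Balancing moments: T × 4.2 × 0.891 = 1485, giving T = 1485 / 3.742 = 397 N.

T ≈ 397 N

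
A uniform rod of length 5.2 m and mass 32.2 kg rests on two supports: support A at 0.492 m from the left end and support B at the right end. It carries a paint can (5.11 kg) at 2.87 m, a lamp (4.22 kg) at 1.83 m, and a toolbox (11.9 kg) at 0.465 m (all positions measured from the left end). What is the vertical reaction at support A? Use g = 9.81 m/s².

Choose support B as the axis so its reaction then has zero moment arm.
Beam weight: 32.2 × 9.81 = 315.9 N down at 2.6 m → arm 2.6 m, τ = 315.9 × 2.6 = 821.3 N·m counterclockwise.
Paint can: 5.11 × 9.81 = 50.13 N down at 2.87 m → arm 2.33 m, τ = 50.13 × 2.33 = 116.8 N·m counterclockwise.
Lamp: 4.22 × 9.81 = 41.4 N down at 1.83 m → arm 3.37 m, τ = 41.4 × 3.37 = 139.5 N·m counterclockwise.
Toolbox: 11.9 × 9.81 = 116.7 N down at 0.465 m → arm 4.735 m, τ = 116.7 × 4.735 = 552.6 N·m counterclockwise.
Net load moment about support B = 1630 N·m counterclockwise.
Reaction R at support A is upward at 0.492 m, arm 4.708 m → moment R × 4.708 clockwise.
Setting net torque to zero: R × 4.708 = 1630 → R = 346 N.

R_A ≈ 346 N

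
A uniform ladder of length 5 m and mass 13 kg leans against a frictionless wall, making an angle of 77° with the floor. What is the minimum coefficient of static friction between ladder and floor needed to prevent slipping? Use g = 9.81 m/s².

μ_min ≈ 0.115

Taking torques about the foot of the ladder:
Ladder weight 13×9.81 = 127.5 N acts at 2.5 m along the ladder; its horizontal arm is 2.5·cos77° = 0.5624 m → τ = 71.71 N·m clockwise.
Wall normal N acts horizontally at the top; its moment arm is the height L sinθ = 5·sin77° = 4.872 m, counterclockwise.
Setting net torque to zero: N × 4.872 = 71.71 → N = 14.72 N.
ΣFx = 0 ⇒ f = N_wall = 14.72 N. ΣFy = 0 ⇒ N_floor = 127.5 N.
μ_min = f / N_floor = 14.72 / 127.5 = 0.115.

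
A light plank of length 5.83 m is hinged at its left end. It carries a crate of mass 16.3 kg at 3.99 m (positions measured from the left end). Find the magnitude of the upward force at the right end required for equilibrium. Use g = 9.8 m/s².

F ≈ 109 N

Taking torques about the left end:
Crate: 16.3 × 9.8 = 159.7 N down at 3.99 m → arm 3.99 m, τ = 159.7 × 3.99 = 637.2 N·m clockwise.
Net moment of the loads = 637.2 N·m clockwise.
The upward force F acts at the right end, arm 5.83 m, giving F × 5.83 counterclockwise.
Setting net torque to zero: F × 5.83 = 637.2 → F = 637.2 / 5.83 = 109 N.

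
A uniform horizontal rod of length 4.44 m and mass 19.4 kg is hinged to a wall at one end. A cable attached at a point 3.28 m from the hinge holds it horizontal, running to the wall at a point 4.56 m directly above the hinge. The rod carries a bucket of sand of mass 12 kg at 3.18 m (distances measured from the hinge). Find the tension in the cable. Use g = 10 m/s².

T ≈ 305 N

Sum moments about the hinge (the unknown hinge reaction has zero arm there).
Beam weight: 19.4 × 10 = 194 N down at 2.22 m → arm 2.22 m, τ = 194 × 2.22 = 430.7 N·m clockwise.
Bucket of sand: 12 × 10 = 120 N down at 3.18 m → arm 3.18 m, τ = 120 × 3.18 = 381.6 N·m clockwise.
Total clockwise load moment = 812.3 N·m.
The cable tension T acts at 3.28 m; only its component perpendicular to the rod, T sinθ, produces torque. sinθ = h/√(h²+d²) = 4.56/√(4.56²+3.28²) = 0.8118.
Στ = 0 ⇒ T × 3.28 × 0.8118 = 812.3 ⇒ T = 812.3 / 2.663 = 305 N.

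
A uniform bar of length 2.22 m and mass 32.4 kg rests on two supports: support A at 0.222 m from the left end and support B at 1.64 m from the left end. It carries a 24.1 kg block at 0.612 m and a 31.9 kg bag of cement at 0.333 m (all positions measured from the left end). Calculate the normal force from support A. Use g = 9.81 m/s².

Take moments about support B.
Beam weight: 32.4 × 9.81 = 317.8 N down at 1.11 m → arm 0.53 m, τ = 317.8 × 0.53 = 168.4 N·m counterclockwise.
Block: 24.1 × 9.81 = 236.4 N down at 0.612 m → arm 1.028 m, τ = 236.4 × 1.028 = 243 N·m counterclockwise.
Bag of cement: 31.9 × 9.81 = 312.9 N down at 0.333 m → arm 1.307 m, τ = 312.9 × 1.307 = 409 N·m counterclockwise.
Net load moment about support B = 820.4 N·m counterclockwise.
Reaction R at support A is upward at 0.222 m, arm 1.418 m → moment R × 1.418 clockwise.
Setting net torque to zero: R × 1.418 = 820.4 → R = 579 N.

R_A ≈ 579 N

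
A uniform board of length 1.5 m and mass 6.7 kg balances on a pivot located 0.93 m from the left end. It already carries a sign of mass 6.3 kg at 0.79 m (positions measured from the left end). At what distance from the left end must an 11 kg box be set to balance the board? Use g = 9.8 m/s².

x ≈ 1.12 m from the left end

Take moments about the pivot (at 0.93 m from the left end).
Beam weight: 6.7 × 9.8 = 65.66 N down at 0.75 m → arm 0.18 m, τ = 65.66 × 0.18 = 11.82 N·m counterclockwise.
Sign: 6.3 × 9.8 = 61.74 N down at 0.79 m → arm 0.14 m, τ = 61.74 × 0.14 = 8.644 N·m counterclockwise.
Net moment of existing loads = 20.46 N·m counterclockwise.
The box weighs 11 × 9.8 = 107.8 N and must supply an equal clockwise moment, so its lever arm about the pivot is 20.46 / 107.8 = 0.19 m.
That puts it at 0.93 + 0.19 = 1.12 m from the left end.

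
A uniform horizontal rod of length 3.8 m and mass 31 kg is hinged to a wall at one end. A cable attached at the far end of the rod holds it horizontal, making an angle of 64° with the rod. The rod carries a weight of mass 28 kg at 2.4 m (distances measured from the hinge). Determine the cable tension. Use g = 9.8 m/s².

T ≈ 362 N

Sum moments about the hinge (the unknown hinge reaction has zero arm there).
Beam weight: 31 × 9.8 = 303.8 N down at 1.9 m → arm 1.9 m, τ = 303.8 × 1.9 = 577.2 N·m clockwise.
Weight: 28 × 9.8 = 274.4 N down at 2.4 m → arm 2.4 m, τ = 274.4 × 2.4 = 658.6 N·m clockwise.
Total clockwise load moment = 1236 N·m.
The cable tension T acts at 3.8 m; only its component perpendicular to the rod, T sinθ, produces torque. sin 64° = 0.8988.
Balancing moments: T × 3.8 × 0.8988 = 1236, giving T = 1236 / 3.415 = 362 N.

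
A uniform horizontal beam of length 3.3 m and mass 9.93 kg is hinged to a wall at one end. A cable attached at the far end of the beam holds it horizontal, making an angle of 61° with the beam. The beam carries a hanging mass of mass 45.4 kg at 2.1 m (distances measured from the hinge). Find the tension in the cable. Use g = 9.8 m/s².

Sum moments about the hinge (the unknown hinge reaction has zero arm there).
Beam weight: 9.93 × 9.8 = 97.31 N down at 1.65 m → arm 1.65 m, τ = 97.31 × 1.65 = 160.6 N·m clockwise.
Hanging mass: 45.4 × 9.8 = 444.9 N down at 2.1 m → arm 2.1 m, τ = 444.9 × 2.1 = 934.3 N·m clockwise.
Total clockwise load moment = 1095 N·m.
The cable tension T acts at 3.3 m; only its component perpendicular to the beam, T sinθ, produces torque. sin 61° = 0.8746.
Setting net torque to zero: T × 3.3 × 0.8746 = 1095 → T = 1095 / 2.886 = 379 N.

T ≈ 379 N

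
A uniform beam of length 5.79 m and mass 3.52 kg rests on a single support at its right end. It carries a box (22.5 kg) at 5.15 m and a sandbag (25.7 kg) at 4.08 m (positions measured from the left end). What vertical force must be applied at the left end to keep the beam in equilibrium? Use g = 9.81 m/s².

F ≈ 116 N

Choose the right end as the axis so the unknown pivot reaction has zero arm there.
Beam weight: 3.52 × 9.81 = 34.53 N down at 2.895 m → arm 2.895 m, τ = 34.53 × 2.895 = 99.96 N·m counterclockwise.
Box: 22.5 × 9.81 = 220.7 N down at 5.15 m → arm 0.64 m, τ = 220.7 × 0.64 = 141.2 N·m counterclockwise.
Sandbag: 25.7 × 9.81 = 252.1 N down at 4.08 m → arm 1.71 m, τ = 252.1 × 1.71 = 431.1 N·m counterclockwise.
Net moment of the loads = 672.3 N·m counterclockwise.
The upward force F acts at the left end, arm 5.79 m, giving F × 5.79 clockwise.
For rotational equilibrium, F × 5.79 = 672.3, so F = 672.3 / 5.79 = 116 N.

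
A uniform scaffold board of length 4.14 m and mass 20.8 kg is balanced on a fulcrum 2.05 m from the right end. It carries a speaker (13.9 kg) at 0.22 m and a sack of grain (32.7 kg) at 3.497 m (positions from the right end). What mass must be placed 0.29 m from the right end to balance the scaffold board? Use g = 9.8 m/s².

m ≈ 12.7 kg

Taking torques about the fulcrum (at 2.05 m from the right end):
Beam weight: 20.8 × 9.8 = 203.8 N down at 2.07 m → arm 0.02 m, τ = 203.8 × 0.02 = 4.076 N·m counterclockwise.
Speaker: 13.9 × 9.8 = 136.2 N down at 0.22 m → arm 1.83 m, τ = 136.2 × 1.83 = 249.2 N·m clockwise.
Sack of grain: 32.7 × 9.8 = 320.5 N down at 3.497 m → arm 1.447 m, τ = 320.5 × 1.447 = 463.8 N·m counterclockwise.
Net moment of known loads = 218.7 N·m counterclockwise.
An unknown mass m at 0.29 m has arm 1.76 m; its moment is m·g·1.76 clockwise.
For rotational equilibrium, m × 9.8 × 1.76 = 218.7, so m = 218.7 / (9.8 × 1.76) = 12.7 kg.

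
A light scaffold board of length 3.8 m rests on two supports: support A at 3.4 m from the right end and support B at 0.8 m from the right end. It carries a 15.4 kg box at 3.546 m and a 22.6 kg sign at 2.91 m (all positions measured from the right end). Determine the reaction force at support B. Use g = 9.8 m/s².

Sum moments about support A (its reaction then has zero moment arm).
Box: 15.4 × 9.8 = 150.9 N down at 3.546 m → arm 0.146 m, τ = 150.9 × 0.146 = 22.03 N·m counterclockwise.
Sign: 22.6 × 9.8 = 221.5 N down at 2.91 m → arm 0.49 m, τ = 221.5 × 0.49 = 108.5 N·m clockwise.
Net load moment about support A = 86.47 N·m clockwise.
Reaction R at support B is upward at 0.8 m, arm 2.6 m → moment R × 2.6 counterclockwise.
Balancing moments: R × 2.6 = 86.47, giving R = 33.3 N.

R_B ≈ 33.3 N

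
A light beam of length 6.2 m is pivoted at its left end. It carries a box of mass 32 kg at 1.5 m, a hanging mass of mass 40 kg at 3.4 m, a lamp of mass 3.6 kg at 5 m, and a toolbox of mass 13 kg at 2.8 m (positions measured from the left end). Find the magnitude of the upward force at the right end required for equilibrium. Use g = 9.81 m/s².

F ≈ 377 N

Take moments about the left end.
Box: 32 × 9.81 = 313.9 N down at 1.5 m → arm 1.5 m, τ = 313.9 × 1.5 = 470.8 N·m clockwise.
Hanging mass: 40 × 9.81 = 392.4 N down at 3.4 m → arm 3.4 m, τ = 392.4 × 3.4 = 1334 N·m clockwise.
Lamp: 3.6 × 9.81 = 35.32 N down at 5 m → arm 5 m, τ = 35.32 × 5 = 176.6 N·m clockwise.
Toolbox: 13 × 9.81 = 127.5 N down at 2.8 m → arm 2.8 m, τ = 127.5 × 2.8 = 357 N·m clockwise.
Net moment of the loads = 2338 N·m clockwise.
The upward force F acts at the right end, arm 6.2 m, giving F × 6.2 counterclockwise.
For rotational equilibrium, F × 6.2 = 2338, so F = 2338 / 6.2 = 377 N.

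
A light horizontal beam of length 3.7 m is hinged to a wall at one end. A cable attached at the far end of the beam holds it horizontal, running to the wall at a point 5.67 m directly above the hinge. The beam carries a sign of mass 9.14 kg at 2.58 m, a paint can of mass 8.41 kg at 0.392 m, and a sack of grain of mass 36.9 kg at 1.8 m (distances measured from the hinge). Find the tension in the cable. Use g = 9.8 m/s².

Sum moments about the hinge (the unknown hinge reaction has zero arm there).
Sign: 9.14 × 9.8 = 89.57 N down at 2.58 m → arm 2.58 m, τ = 89.57 × 2.58 = 231.1 N·m clockwise.
Paint can: 8.41 × 9.8 = 82.42 N down at 0.392 m → arm 0.392 m, τ = 82.42 × 0.392 = 32.31 N·m clockwise.
Sack of grain: 36.9 × 9.8 = 361.6 N down at 1.8 m → arm 1.8 m, τ = 361.6 × 1.8 = 650.9 N·m clockwise.
Total clockwise load moment = 914.3 N·m.
The cable tension T acts at 3.7 m; only its component perpendicular to the beam, T sinθ, produces torque. sinθ = h/√(h²+d²) = 5.67/√(5.67²+3.7²) = 0.8375.
For rotational equilibrium, T × 3.7 × 0.8375 = 914.3, so T = 914.3 / 3.099 = 295 N.

T ≈ 295 N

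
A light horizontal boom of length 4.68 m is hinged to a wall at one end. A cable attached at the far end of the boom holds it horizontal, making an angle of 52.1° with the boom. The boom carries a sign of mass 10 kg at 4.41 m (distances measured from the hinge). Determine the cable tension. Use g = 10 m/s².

Choose the hinge as the axis so the unknown hinge reaction has zero arm there.
Sign: 10 × 10 = 100 N down at 4.41 m → arm 4.41 m, τ = 100 × 4.41 = 441 N·m clockwise.
Total clockwise load moment = 441 N·m.
The cable tension T acts at 4.68 m; only its component perpendicular to the boom, T sinθ, produces torque. sin 52.1° = 0.7891.
Στ = 0 ⇒ T × 4.68 × 0.7891 = 441 ⇒ T = 441 / 3.693 = 119 N.

T ≈ 119 N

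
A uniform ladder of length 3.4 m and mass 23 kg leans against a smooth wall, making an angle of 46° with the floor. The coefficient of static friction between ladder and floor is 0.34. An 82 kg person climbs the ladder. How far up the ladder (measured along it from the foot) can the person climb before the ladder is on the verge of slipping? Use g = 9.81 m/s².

Sum moments about the foot of the ladder (the floor normal and friction both act there and drop out).
Ladder weight 23×9.81 = 225.6 N acts at 1.7 m along the ladder; its horizontal arm is 1.7·cos46° = 1.181 m → τ = 266.4 N·m clockwise.
Person weight 82×9.81 = 804.4 N at distance d → arm d·cos46° → τ = 804.4·d·0.6947 clockwise.
Wall normal N at the top has arm L sinθ = 2.446 m counterclockwise, so Στ = 0 gives N·2.446 = 266.4 + 558.8·d.
ΣFy = 0 ⇒ N_floor = 1030 N, so the maximum friction is μ_s·N_floor = 0.34×1030 = 350.2 N. ΣFx = 0 ⇒ N_wall = f, so at the slipping point N = 350.2 N.
Substituting: 350.2×2.446 = 266.4 + 558.8·d ⇒ d = (856.6 − 266.4) / 558.8 = 1.06 m.

d ≈ 1.06 m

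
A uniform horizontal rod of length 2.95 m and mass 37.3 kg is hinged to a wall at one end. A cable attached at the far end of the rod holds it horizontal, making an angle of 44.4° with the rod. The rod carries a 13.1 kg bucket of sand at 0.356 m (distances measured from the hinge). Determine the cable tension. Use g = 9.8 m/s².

Taking torques about the hinge:
Beam weight: 37.3 × 9.8 = 365.5 N down at 1.475 m → arm 1.475 m, τ = 365.5 × 1.475 = 539.1 N·m clockwise.
Bucket of sand: 13.1 × 9.8 = 128.4 N down at 0.356 m → arm 0.356 m, τ = 128.4 × 0.356 = 45.71 N·m clockwise.
Total clockwise load moment = 584.8 N·m.
The cable tension T acts at 2.95 m; only its component perpendicular to the rod, T sinθ, produces torque. sin 44.4° = 0.6997.
Setting net torque to zero: T × 2.95 × 0.6997 = 584.8 → T = 584.8 / 2.064 = 283 N.

T ≈ 283 N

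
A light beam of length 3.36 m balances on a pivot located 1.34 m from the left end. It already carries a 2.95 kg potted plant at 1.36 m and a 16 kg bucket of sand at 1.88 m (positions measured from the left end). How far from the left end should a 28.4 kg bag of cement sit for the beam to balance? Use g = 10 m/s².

x ≈ 1.03 m from the left end

Take moments about the pivot (at 1.34 m from the left end).
Potted plant: 2.95 × 10 = 29.5 N down at 1.36 m → arm 0.02 m, τ = 29.5 × 0.02 = 0.59 N·m clockwise.
Bucket of sand: 16 × 10 = 160 N down at 1.88 m → arm 0.54 m, τ = 160 × 0.54 = 86.4 N·m clockwise.
Net moment of existing loads = 86.99 N·m clockwise.
The bag of cement weighs 28.4 × 10 = 284 N and must supply an equal counterclockwise moment, so its lever arm about the pivot is 86.99 / 284 = 0.306 m.
That puts it at 1.34 − 0.306 = 1.03 m from the left end.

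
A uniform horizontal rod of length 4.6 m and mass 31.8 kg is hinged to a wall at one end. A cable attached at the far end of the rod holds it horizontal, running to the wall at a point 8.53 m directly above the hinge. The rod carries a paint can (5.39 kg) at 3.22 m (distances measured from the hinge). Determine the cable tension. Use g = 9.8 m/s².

Choose the hinge as the axis so the unknown hinge reaction has zero arm there.
Beam weight: 31.8 × 9.8 = 311.6 N down at 2.3 m → arm 2.3 m, τ = 311.6 × 2.3 = 716.7 N·m clockwise.
Paint can: 5.39 × 9.8 = 52.82 N down at 3.22 m → arm 3.22 m, τ = 52.82 × 3.22 = 170.1 N·m clockwise.
Total clockwise load moment = 886.8 N·m.
The cable tension T acts at 4.6 m; only its component perpendicular to the rod, T sinθ, produces torque. sinθ = h/√(h²+d²) = 8.53/√(8.53²+4.6²) = 0.8802.
Balancing moments: T × 4.6 × 0.8802 = 886.8, giving T = 886.8 / 4.049 = 219 N.

T ≈ 219 N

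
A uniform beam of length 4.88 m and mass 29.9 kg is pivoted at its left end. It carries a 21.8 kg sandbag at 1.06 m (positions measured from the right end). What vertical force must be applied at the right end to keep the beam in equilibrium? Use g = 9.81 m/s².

About the left end:
Beam weight: 29.9 × 9.81 = 293.3 N down at 2.44 m → arm 2.44 m, τ = 293.3 × 2.44 = 715.7 N·m clockwise.
Sandbag: 21.8 × 9.81 = 213.9 N down at 1.06 m → arm 3.82 m, τ = 213.9 × 3.82 = 817.1 N·m clockwise.
Net moment of the loads = 1533 N·m clockwise.
The upward force F acts at the right end, arm 4.88 m, giving F × 4.88 counterclockwise.
Setting net torque to zero: F × 4.88 = 1533 → F = 1533 / 4.88 = 314 N.

F ≈ 314 N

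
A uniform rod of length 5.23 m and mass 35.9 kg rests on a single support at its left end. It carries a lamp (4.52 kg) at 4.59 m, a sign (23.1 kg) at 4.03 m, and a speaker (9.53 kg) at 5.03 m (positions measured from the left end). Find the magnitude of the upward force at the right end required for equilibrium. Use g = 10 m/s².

Sum moments about the left end (the unknown pivot reaction has zero arm there).
Beam weight: 35.9 × 10 = 359 N down at 2.615 m → arm 2.615 m, τ = 359 × 2.615 = 938.8 N·m clockwise.
Lamp: 4.52 × 10 = 45.2 N down at 4.59 m → arm 4.59 m, τ = 45.2 × 4.59 = 207.5 N·m clockwise.
Sign: 23.1 × 10 = 231 N down at 4.03 m → arm 4.03 m, τ = 231 × 4.03 = 930.9 N·m clockwise.
Speaker: 9.53 × 10 = 95.3 N down at 5.03 m → arm 5.03 m, τ = 95.3 × 5.03 = 479.4 N·m clockwise.
Net moment of the loads = 2557 N·m clockwise.
The upward force F acts at the right end, arm 5.23 m, giving F × 5.23 counterclockwise.
Στ = 0 ⇒ F × 5.23 = 2557 ⇒ F = 2557 / 5.23 = 489 N.

F ≈ 489 N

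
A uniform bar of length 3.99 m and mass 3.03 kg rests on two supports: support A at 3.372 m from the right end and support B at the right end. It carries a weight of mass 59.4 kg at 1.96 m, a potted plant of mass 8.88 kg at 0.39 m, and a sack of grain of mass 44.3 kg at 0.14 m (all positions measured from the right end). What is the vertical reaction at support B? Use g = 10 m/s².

R_B ≈ 764 N

About support A:
Beam weight: 3.03 × 10 = 30.3 N down at 1.995 m → arm 1.377 m, τ = 30.3 × 1.377 = 41.72 N·m clockwise.
Weight: 59.4 × 10 = 594 N down at 1.96 m → arm 1.412 m, τ = 594 × 1.412 = 838.7 N·m clockwise.
Potted plant: 8.88 × 10 = 88.8 N down at 0.39 m → arm 2.982 m, τ = 88.8 × 2.982 = 264.8 N·m clockwise.
Sack of grain: 44.3 × 10 = 443 N down at 0.14 m → arm 3.232 m, τ = 443 × 3.232 = 1432 N·m clockwise.
Net load moment about support A = 2577 N·m clockwise.
Reaction R at support B is upward at 0 m, arm 3.372 m → moment R × 3.372 counterclockwise.
Setting net torque to zero: R × 3.372 = 2577 → R = 764 N.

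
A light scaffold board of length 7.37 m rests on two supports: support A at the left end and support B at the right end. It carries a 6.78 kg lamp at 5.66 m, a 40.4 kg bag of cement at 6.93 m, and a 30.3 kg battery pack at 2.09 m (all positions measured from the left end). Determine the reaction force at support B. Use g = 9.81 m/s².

R_B ≈ 508 N

Taking torques about support A:
Lamp: 6.78 × 9.81 = 66.51 N down at 5.66 m → arm 5.66 m, τ = 66.51 × 5.66 = 376.4 N·m clockwise.
Bag of cement: 40.4 × 9.81 = 396.3 N down at 6.93 m → arm 6.93 m, τ = 396.3 × 6.93 = 2746 N·m clockwise.
Battery pack: 30.3 × 9.81 = 297.2 N down at 2.09 m → arm 2.09 m, τ = 297.2 × 2.09 = 621.1 N·m clockwise.
Net load moment about support A = 3744 N·m clockwise.
Reaction R at support B is upward at 7.37 m, arm 7.37 m → moment R × 7.37 counterclockwise.
Στ = 0 ⇒ R × 7.37 = 3744 ⇒ R = 508 N.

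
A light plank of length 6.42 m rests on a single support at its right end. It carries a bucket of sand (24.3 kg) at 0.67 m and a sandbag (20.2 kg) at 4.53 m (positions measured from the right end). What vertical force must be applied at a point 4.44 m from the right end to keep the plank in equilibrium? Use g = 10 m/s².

F ≈ 243 N

Sum moments about the right end (the unknown pivot reaction has zero arm there).
Bucket of sand: 24.3 × 10 = 243 N down at 0.67 m → arm 0.67 m, τ = 243 × 0.67 = 162.8 N·m counterclockwise.
Sandbag: 20.2 × 10 = 202 N down at 4.53 m → arm 4.53 m, τ = 202 × 4.53 = 915.1 N·m counterclockwise.
Net moment of the loads = 1078 N·m counterclockwise.
The upward force F acts at a point 4.44 m from the right end, arm 4.44 m, giving F × 4.44 clockwise.
Balancing moments: F × 4.44 = 1078, giving F = 1078 / 4.44 = 243 N.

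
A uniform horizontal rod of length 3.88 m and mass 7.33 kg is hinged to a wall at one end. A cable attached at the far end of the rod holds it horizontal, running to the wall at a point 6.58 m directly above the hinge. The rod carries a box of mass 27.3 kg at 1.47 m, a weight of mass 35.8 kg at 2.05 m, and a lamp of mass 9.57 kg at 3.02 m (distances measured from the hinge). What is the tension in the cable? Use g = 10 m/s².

T ≈ 469 N

About the hinge:
Beam weight: 7.33 × 10 = 73.3 N down at 1.94 m → arm 1.94 m, τ = 73.3 × 1.94 = 142.2 N·m clockwise.
Box: 27.3 × 10 = 273 N down at 1.47 m → arm 1.47 m, τ = 273 × 1.47 = 401.3 N·m clockwise.
Weight: 35.8 × 10 = 358 N down at 2.05 m → arm 2.05 m, τ = 358 × 2.05 = 733.9 N·m clockwise.
Lamp: 9.57 × 10 = 95.7 N down at 3.02 m → arm 3.02 m, τ = 95.7 × 3.02 = 289 N·m clockwise.
Total clockwise load moment = 1566 N·m.
The cable tension T acts at 3.88 m; only its component perpendicular to the rod, T sinθ, produces torque. sinθ = h/√(h²+d²) = 6.58/√(6.58²+3.88²) = 0.8614.
Balancing moments: T × 3.88 × 0.8614 = 1566, giving T = 1566 / 3.342 = 469 N.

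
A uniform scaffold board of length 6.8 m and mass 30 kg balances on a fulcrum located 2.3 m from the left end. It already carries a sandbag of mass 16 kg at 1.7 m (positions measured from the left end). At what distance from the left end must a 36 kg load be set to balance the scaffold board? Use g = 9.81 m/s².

x ≈ 1.65 m from the left end

About the fulcrum (at 2.3 m from the left end):
Beam weight: 30 × 9.81 = 294.3 N down at 3.4 m → arm 1.1 m, τ = 294.3 × 1.1 = 323.7 N·m clockwise.
Sandbag: 16 × 9.81 = 157 N down at 1.7 m → arm 0.6 m, τ = 157 × 0.6 = 94.2 N·m counterclockwise.
Net moment of existing loads = 229.5 N·m clockwise.
The load weighs 36 × 9.81 = 353.2 N and must supply an equal counterclockwise moment, so its lever arm about the fulcrum is 229.5 / 353.2 = 0.65 m.
That puts it at 2.3 − 0.65 = 1.65 m from the left end.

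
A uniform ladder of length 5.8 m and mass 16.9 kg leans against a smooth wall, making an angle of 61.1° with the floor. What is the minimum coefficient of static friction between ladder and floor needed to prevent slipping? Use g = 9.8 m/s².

μ_min ≈ 0.276

Choose the foot of the ladder as the axis so the floor normal and friction both act there and drop out.
Ladder weight 16.9×9.8 = 165.6 N acts at 2.9 m along the ladder; its horizontal arm is 2.9·cos61.1° = 1.402 m → τ = 232.2 N·m clockwise.
Wall normal N acts horizontally at the top; its moment arm is the height L sinθ = 5.8·sin61.1° = 5.078 m, counterclockwise.
Στ = 0 ⇒ N × 5.078 = 232.2 ⇒ N = 45.73 N.
ΣFx = 0 ⇒ f = N_wall = 45.73 N. ΣFy = 0 ⇒ N_floor = 165.6 N.
μ_min = f / N_floor = 45.73 / 165.6 = 0.276.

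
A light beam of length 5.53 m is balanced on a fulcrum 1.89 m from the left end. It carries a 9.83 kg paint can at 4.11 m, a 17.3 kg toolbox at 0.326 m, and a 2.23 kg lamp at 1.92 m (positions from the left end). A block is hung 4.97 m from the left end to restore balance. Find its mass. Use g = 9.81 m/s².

About the fulcrum (at 1.89 m from the left end):
Paint can: 9.83 × 9.81 = 96.43 N down at 4.11 m → arm 2.22 m, τ = 96.43 × 2.22 = 214.1 N·m clockwise.
Toolbox: 17.3 × 9.81 = 169.7 N down at 0.326 m → arm 1.564 m, τ = 169.7 × 1.564 = 265.4 N·m counterclockwise.
Lamp: 2.23 × 9.81 = 21.88 N down at 1.92 m → arm 0.03 m, τ = 21.88 × 0.03 = 0.6564 N·m clockwise.
Net moment of known loads = 50.64 N·m counterclockwise.
An unknown mass m at 4.97 m has arm 3.08 m; its moment is m·g·3.08 clockwise.
Balancing moments: m × 9.81 × 3.08 = 50.64, giving m = 50.64 / (9.81 × 3.08) = 1.68 kg.

m ≈ 1.68 kg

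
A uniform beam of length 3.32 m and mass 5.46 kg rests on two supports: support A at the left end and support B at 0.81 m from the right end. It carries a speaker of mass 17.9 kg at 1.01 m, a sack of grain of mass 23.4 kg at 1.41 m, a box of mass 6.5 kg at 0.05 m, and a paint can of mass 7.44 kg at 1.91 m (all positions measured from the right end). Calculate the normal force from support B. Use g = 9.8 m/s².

About support A:
Beam weight: 5.46 × 9.8 = 53.51 N down at 1.66 m → arm 1.66 m, τ = 53.51 × 1.66 = 88.83 N·m clockwise.
Speaker: 17.9 × 9.8 = 175.4 N down at 1.01 m → arm 2.31 m, τ = 175.4 × 2.31 = 405.2 N·m clockwise.
Sack of grain: 23.4 × 9.8 = 229.3 N down at 1.41 m → arm 1.91 m, τ = 229.3 × 1.91 = 438 N·m clockwise.
Box: 6.5 × 9.8 = 63.7 N down at 0.05 m → arm 3.27 m, τ = 63.7 × 3.27 = 208.3 N·m clockwise.
Paint can: 7.44 × 9.8 = 72.91 N down at 1.91 m → arm 1.41 m, τ = 72.91 × 1.41 = 102.8 N·m clockwise.
Net load moment about support A = 1243 N·m clockwise.
Reaction R at support B is upward at 0.81 m, arm 2.51 m → moment R × 2.51 counterclockwise.
Balancing moments: R × 2.51 = 1243, giving R = 495 N.

R_B ≈ 495 N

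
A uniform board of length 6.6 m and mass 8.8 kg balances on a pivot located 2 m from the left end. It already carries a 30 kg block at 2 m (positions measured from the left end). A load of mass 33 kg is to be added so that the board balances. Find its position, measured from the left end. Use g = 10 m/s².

x ≈ 1.65 m from the left end

About the pivot (at 2 m from the left end):
Beam weight: 8.8 × 10 = 88 N down at 3.3 m → arm 1.3 m, τ = 88 × 1.3 = 114.4 N·m clockwise.
Block: acts at the pivot, moment arm 0 → no torque.
Net moment of existing loads = 114.4 N·m clockwise.
The load weighs 33 × 10 = 330 N and must supply an equal counterclockwise moment, so its lever arm about the pivot is 114.4 / 330 = 0.347 m.
That puts it at 2 − 0.347 = 1.65 m from the left end.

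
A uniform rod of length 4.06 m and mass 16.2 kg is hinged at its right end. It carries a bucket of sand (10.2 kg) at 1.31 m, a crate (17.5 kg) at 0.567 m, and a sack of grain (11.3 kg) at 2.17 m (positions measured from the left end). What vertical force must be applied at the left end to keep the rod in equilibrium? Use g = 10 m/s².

F ≈ 353 N

Choose the right end as the axis so the unknown pivot reaction has zero arm there.
Beam weight: 16.2 × 10 = 162 N down at 2.03 m → arm 2.03 m, τ = 162 × 2.03 = 328.9 N·m counterclockwise.
Bucket of sand: 10.2 × 10 = 102 N down at 1.31 m → arm 2.75 m, τ = 102 × 2.75 = 280.5 N·m counterclockwise.
Crate: 17.5 × 10 = 175 N down at 0.567 m → arm 3.493 m, τ = 175 × 3.493 = 611.3 N·m counterclockwise.
Sack of grain: 11.3 × 10 = 113 N down at 2.17 m → arm 1.89 m, τ = 113 × 1.89 = 213.6 N·m counterclockwise.
Net moment of the loads = 1434 N·m counterclockwise.
The upward force F acts at the left end, arm 4.06 m, giving F × 4.06 clockwise.
Στ = 0 ⇒ F × 4.06 = 1434 ⇒ F = 1434 / 4.06 = 353 N.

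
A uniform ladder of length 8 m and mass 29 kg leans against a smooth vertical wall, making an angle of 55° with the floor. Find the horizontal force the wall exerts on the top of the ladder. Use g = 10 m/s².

N_wall ≈ 102 N

Sum moments about the foot of the ladder (the floor normal and friction both act there and drop out).
Ladder weight 29×10 = 290 N acts at 4 m along the ladder; its horizontal arm is 4·cos55° = 2.294 m → τ = 665.3 N·m clockwise.
Wall normal N acts horizontally at the top; its moment arm is the height L sinθ = 8·sin55° = 6.553 m, counterclockwise.
Στ = 0 ⇒ N × 6.553 = 665.3 ⇒ N = 102 N.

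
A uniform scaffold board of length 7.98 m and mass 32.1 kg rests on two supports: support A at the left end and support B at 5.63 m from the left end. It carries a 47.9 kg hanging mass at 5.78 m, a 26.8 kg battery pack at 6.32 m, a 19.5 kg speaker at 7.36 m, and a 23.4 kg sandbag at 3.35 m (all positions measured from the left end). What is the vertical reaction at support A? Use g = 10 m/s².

R_A ≈ 82.7 N

Sum moments about support B (its reaction then has zero moment arm).
Beam weight: 32.1 × 10 = 321 N down at 3.99 m → arm 1.64 m, τ = 321 × 1.64 = 526.4 N·m counterclockwise.
Hanging mass: 47.9 × 10 = 479 N down at 5.78 m → arm 0.15 m, τ = 479 × 0.15 = 71.85 N·m clockwise.
Battery pack: 26.8 × 10 = 268 N down at 6.32 m → arm 0.69 m, τ = 268 × 0.69 = 184.9 N·m clockwise.
Speaker: 19.5 × 10 = 195 N down at 7.36 m → arm 1.73 m, τ = 195 × 1.73 = 337.4 N·m clockwise.
Sandbag: 23.4 × 10 = 234 N down at 3.35 m → arm 2.28 m, τ = 234 × 2.28 = 533.5 N·m counterclockwise.
Net load moment about support B = 465.8 N·m counterclockwise.
Reaction R at support A is upward at 0 m, arm 5.63 m → moment R × 5.63 clockwise.
Balancing moments: R × 5.63 = 465.8, giving R = 82.7 N.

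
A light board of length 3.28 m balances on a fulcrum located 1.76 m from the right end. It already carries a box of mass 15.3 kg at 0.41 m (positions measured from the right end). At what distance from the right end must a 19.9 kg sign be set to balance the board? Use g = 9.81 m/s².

Choose the fulcrum (at 1.76 m from the right end) as the axis so the support reaction has zero arm there.
Box: 15.3 × 9.81 = 150.1 N down at 0.41 m → arm 1.35 m, τ = 150.1 × 1.35 = 202.6 N·m clockwise.
Net moment of existing loads = 202.6 N·m clockwise.
The sign weighs 19.9 × 9.81 = 195.2 N and must supply an equal counterclockwise moment, so its lever arm about the fulcrum is 202.6 / 195.2 = 1.04 m.
That puts it at 1.76 + 1.04 = 2.8 m from the right end.

x ≈ 2.8 m from the right end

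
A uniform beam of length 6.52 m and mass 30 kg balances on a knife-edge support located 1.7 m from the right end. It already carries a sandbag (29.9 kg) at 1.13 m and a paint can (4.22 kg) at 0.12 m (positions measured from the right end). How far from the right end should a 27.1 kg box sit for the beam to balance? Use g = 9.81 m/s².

x ≈ 0.848 m from the right end

Choose the knife-edge support (at 1.7 m from the right end) as the axis so the support reaction has zero arm there.
Beam weight: 30 × 9.81 = 294.3 N down at 3.26 m → arm 1.56 m, τ = 294.3 × 1.56 = 459.1 N·m counterclockwise.
Sandbag: 29.9 × 9.81 = 293.3 N down at 1.13 m → arm 0.57 m, τ = 293.3 × 0.57 = 167.2 N·m clockwise.
Paint can: 4.22 × 9.81 = 41.4 N down at 0.12 m → arm 1.58 m, τ = 41.4 × 1.58 = 65.41 N·m clockwise.
Net moment of existing loads = 226.5 N·m counterclockwise.
The box weighs 27.1 × 9.81 = 265.9 N and must supply an equal clockwise moment, so its lever arm about the knife-edge support is 226.5 / 265.9 = 0.852 m.
That puts it at 1.7 − 0.852 = 0.848 m from the right end.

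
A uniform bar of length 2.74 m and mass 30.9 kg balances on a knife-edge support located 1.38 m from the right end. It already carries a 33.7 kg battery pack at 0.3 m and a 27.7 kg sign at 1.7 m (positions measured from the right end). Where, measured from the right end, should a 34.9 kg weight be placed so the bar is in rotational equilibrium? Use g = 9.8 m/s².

x ≈ 2.18 m from the right end

Taking torques about the knife-edge support (at 1.38 m from the right end):
Beam weight: 30.9 × 9.8 = 302.8 N down at 1.37 m → arm 0.01 m, τ = 302.8 × 0.01 = 3.028 N·m clockwise.
Battery pack: 33.7 × 9.8 = 330.3 N down at 0.3 m → arm 1.08 m, τ = 330.3 × 1.08 = 356.7 N·m clockwise.
Sign: 27.7 × 9.8 = 271.5 N down at 1.7 m → arm 0.32 m, τ = 271.5 × 0.32 = 86.88 N·m counterclockwise.
Net moment of existing loads = 272.8 N·m clockwise.
The weight weighs 34.9 × 9.8 = 342 N and must supply an equal counterclockwise moment, so its lever arm about the knife-edge support is 272.8 / 342 = 0.798 m.
That puts it at 1.38 + 0.798 = 2.18 m from the right end.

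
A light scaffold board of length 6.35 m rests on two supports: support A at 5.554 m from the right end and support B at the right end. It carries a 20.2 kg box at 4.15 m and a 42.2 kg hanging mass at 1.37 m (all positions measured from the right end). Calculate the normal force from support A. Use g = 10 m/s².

R_A ≈ 255 N

Take moments about support B.
Box: 20.2 × 10 = 202 N down at 4.15 m → arm 4.15 m, τ = 202 × 4.15 = 838.3 N·m counterclockwise.
Hanging mass: 42.2 × 10 = 422 N down at 1.37 m → arm 1.37 m, τ = 422 × 1.37 = 578.1 N·m counterclockwise.
Net load moment about support B = 1416 N·m counterclockwise.
Reaction R at support A is upward at 5.554 m, arm 5.554 m → moment R × 5.554 clockwise.
Στ = 0 ⇒ R × 5.554 = 1416 ⇒ R = 255 N.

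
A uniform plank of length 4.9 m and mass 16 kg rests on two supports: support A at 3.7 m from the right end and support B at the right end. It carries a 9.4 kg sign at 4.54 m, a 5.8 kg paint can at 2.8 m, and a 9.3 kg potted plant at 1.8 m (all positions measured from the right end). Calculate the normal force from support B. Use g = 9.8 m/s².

R_B ≈ 92.7 N

Choose support A as the axis so its reaction then has zero moment arm.
Beam weight: 16 × 9.8 = 156.8 N down at 2.45 m → arm 1.25 m, τ = 156.8 × 1.25 = 196 N·m clockwise.
Sign: 9.4 × 9.8 = 92.12 N down at 4.54 m → arm 0.84 m, τ = 92.12 × 0.84 = 77.38 N·m counterclockwise.
Paint can: 5.8 × 9.8 = 56.84 N down at 2.8 m → arm 0.9 m, τ = 56.84 × 0.9 = 51.16 N·m clockwise.
Potted plant: 9.3 × 9.8 = 91.14 N down at 1.8 m → arm 1.9 m, τ = 91.14 × 1.9 = 173.2 N·m clockwise.
Net load moment about support A = 343 N·m clockwise.
Reaction R at support B is upward at 0 m, arm 3.7 m → moment R × 3.7 counterclockwise.
For rotational equilibrium, R × 3.7 = 343, so R = 92.7 N.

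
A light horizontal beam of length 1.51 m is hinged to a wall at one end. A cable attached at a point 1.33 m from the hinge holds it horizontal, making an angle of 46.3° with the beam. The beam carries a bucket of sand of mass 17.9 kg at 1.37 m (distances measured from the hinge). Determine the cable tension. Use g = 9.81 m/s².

T ≈ 250 N

Sum moments about the hinge (the unknown hinge reaction has zero arm there).
Bucket of sand: 17.9 × 9.81 = 175.6 N down at 1.37 m → arm 1.37 m, τ = 175.6 × 1.37 = 240.6 N·m clockwise.
Total clockwise load moment = 240.6 N·m.
The cable tension T acts at 1.33 m; only its component perpendicular to the beam, T sinθ, produces torque. sin 46.3° = 0.723.
Στ = 0 ⇒ T × 1.33 × 0.723 = 240.6 ⇒ T = 240.6 / 0.9616 = 250 N.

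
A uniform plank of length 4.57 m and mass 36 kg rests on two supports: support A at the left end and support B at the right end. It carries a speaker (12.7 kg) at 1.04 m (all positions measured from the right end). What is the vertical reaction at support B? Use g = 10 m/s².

R_B ≈ 278 N

Taking torques about support A:
Beam weight: 36 × 10 = 360 N down at 2.285 m → arm 2.285 m, τ = 360 × 2.285 = 822.6 N·m clockwise.
Speaker: 12.7 × 10 = 127 N down at 1.04 m → arm 3.53 m, τ = 127 × 3.53 = 448.3 N·m clockwise.
Net load moment about support A = 1271 N·m clockwise.
Reaction R at support B is upward at 0 m, arm 4.57 m → moment R × 4.57 counterclockwise.
Setting net torque to zero: R × 4.57 = 1271 → R = 278 N.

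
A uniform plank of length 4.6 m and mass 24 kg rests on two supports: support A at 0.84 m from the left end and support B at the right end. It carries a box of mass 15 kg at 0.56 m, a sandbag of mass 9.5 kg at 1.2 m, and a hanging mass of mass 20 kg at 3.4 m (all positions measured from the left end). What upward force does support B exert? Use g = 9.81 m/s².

R_B ≈ 223 N

Choose support A as the axis so its reaction then has zero moment arm.
Beam weight: 24 × 9.81 = 235.4 N down at 2.3 m → arm 1.46 m, τ = 235.4 × 1.46 = 343.7 N·m clockwise.
Box: 15 × 9.81 = 147.2 N down at 0.56 m → arm 0.28 m, τ = 147.2 × 0.28 = 41.22 N·m counterclockwise.
Sandbag: 9.5 × 9.81 = 93.2 N down at 1.2 m → arm 0.36 m, τ = 93.2 × 0.36 = 33.55 N·m clockwise.
Hanging mass: 20 × 9.81 = 196.2 N down at 3.4 m → arm 2.56 m, τ = 196.2 × 2.56 = 502.3 N·m clockwise.
Net load moment about support A = 838.3 N·m clockwise.
Reaction R at support B is upward at 4.6 m, arm 3.76 m → moment R × 3.76 counterclockwise.
For rotational equilibrium, R × 3.76 = 838.3, so R = 223 N.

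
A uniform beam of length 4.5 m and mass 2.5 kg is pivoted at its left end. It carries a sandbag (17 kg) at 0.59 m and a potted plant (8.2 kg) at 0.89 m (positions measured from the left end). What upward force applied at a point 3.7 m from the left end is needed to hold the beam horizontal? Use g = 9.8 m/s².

F ≈ 60.8 N

Take moments about the left end.
Beam weight: 2.5 × 9.8 = 24.5 N down at 2.25 m → arm 2.25 m, τ = 24.5 × 2.25 = 55.12 N·m clockwise.
Sandbag: 17 × 9.8 = 166.6 N down at 0.59 m → arm 0.59 m, τ = 166.6 × 0.59 = 98.29 N·m clockwise.
Potted plant: 8.2 × 9.8 = 80.36 N down at 0.89 m → arm 0.89 m, τ = 80.36 × 0.89 = 71.52 N·m clockwise.
Net moment of the loads = 224.9 N·m clockwise.
The upward force F acts at a point 3.7 m from the left end, arm 3.7 m, giving F × 3.7 counterclockwise.
Setting net torque to zero: F × 3.7 = 224.9 → F = 224.9 / 3.7 = 60.8 N.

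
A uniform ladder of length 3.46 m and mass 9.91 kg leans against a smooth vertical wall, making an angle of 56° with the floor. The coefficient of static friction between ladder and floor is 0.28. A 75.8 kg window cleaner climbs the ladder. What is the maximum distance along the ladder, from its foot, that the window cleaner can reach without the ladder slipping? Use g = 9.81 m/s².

d ≈ 1.4 m

Taking torques about the foot of the ladder:
Ladder weight 9.91×9.81 = 97.22 N acts at 1.73 m along the ladder; its horizontal arm is 1.73·cos56° = 0.9674 m → τ = 94.05 N·m clockwise.
Window cleaner weight 75.8×9.81 = 743.6 N at distance d → arm d·cos56° → τ = 743.6·d·0.5592 clockwise.
Wall normal N at the top has arm L sinθ = 2.868 m counterclockwise, so Στ = 0 gives N·2.868 = 94.05 + 415.8·d.
ΣFy = 0 ⇒ N_floor = 840.8 N, so the maximum friction is μ_s·N_floor = 0.28×840.8 = 235.4 N. ΣFx = 0 ⇒ N_wall = f, so at the slipping point N = 235.4 N.
Substituting: 235.4×2.868 = 94.05 + 415.8·d ⇒ d = (675.1 − 94.05) / 415.8 = 1.4 m.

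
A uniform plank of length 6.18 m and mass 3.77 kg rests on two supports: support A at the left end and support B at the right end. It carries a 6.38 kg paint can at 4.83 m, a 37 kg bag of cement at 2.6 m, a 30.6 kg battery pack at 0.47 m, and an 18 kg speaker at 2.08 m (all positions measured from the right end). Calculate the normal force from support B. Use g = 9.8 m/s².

R_B ≈ 636 N

About support A:
Beam weight: 3.77 × 9.8 = 36.95 N down at 3.09 m → arm 3.09 m, τ = 36.95 × 3.09 = 114.2 N·m clockwise.
Paint can: 6.38 × 9.8 = 62.52 N down at 4.83 m → arm 1.35 m, τ = 62.52 × 1.35 = 84.4 N·m clockwise.
Bag of cement: 37 × 9.8 = 362.6 N down at 2.6 m → arm 3.58 m, τ = 362.6 × 3.58 = 1298 N·m clockwise.
Battery pack: 30.6 × 9.8 = 299.9 N down at 0.47 m → arm 5.71 m, τ = 299.9 × 5.71 = 1712 N·m clockwise.
Speaker: 18 × 9.8 = 176.4 N down at 2.08 m → arm 4.1 m, τ = 176.4 × 4.1 = 723.2 N·m clockwise.
Net load moment about support A = 3932 N·m clockwise.
Reaction R at support B is upward at 0 m, arm 6.18 m → moment R × 6.18 counterclockwise.
Balancing moments: R × 6.18 = 3932, giving R = 636 N.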